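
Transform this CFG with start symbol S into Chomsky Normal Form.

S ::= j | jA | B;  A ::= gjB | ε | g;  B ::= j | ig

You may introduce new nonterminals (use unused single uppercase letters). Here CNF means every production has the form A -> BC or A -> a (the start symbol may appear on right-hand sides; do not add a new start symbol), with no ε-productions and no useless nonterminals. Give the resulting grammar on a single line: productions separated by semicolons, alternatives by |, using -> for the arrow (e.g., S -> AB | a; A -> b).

S -> j | DA | EC; A -> g | CF; B -> j | EC; C -> g; D -> j; E -> i; F -> DB

Nullable: {A}; after ε-elimination: S -> B | j | jA; A -> g | gjB; B -> j | ig.
After unit-elimination: S -> j | ig | jA; A -> g | gjB; B -> j | ig.
TERM: introduce C -> g, E -> i, D -> j and substitute in every rule of length ≥2.
BIN: A -> CDB becomes A -> CF, F -> DB.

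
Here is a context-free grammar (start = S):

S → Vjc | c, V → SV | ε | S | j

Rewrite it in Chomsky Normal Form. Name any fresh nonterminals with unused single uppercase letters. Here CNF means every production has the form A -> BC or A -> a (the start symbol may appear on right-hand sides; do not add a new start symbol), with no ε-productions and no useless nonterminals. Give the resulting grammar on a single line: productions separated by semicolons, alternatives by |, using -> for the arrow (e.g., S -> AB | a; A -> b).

Nullable: {V}; after ε-elimination: S -> c | jc | Vjc; V -> S | j | SV.
After unit-elimination: S -> c | jc | Vjc; V -> c | j | SV | jc | Vjc.
TERM: introduce B -> c, A -> j and substitute in every rule of length ≥2.
BIN: S -> VAB becomes S -> VC, C -> AB; V -> VAB becomes V -> VD, D -> AB.

S -> c | AB | VC; A -> j; B -> c; C -> AB; D -> AB; V -> c | j | AB | SV | VD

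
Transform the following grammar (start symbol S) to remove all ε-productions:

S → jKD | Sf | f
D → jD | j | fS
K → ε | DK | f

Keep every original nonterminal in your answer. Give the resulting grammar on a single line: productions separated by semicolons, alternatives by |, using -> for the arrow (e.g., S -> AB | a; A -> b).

Nullable set: {K}.
S -> jKD: K nullable, giving jD | jKD.
Drop K -> ε.
K -> DK: K nullable, giving D | DK.
Unchanged (no nullable symbols): S -> Sf; S -> f; D -> fS; D -> j; D -> jD; K -> f.

S -> f | Sf | jD | jKD; D -> j | fS | jD; K -> D | f | DK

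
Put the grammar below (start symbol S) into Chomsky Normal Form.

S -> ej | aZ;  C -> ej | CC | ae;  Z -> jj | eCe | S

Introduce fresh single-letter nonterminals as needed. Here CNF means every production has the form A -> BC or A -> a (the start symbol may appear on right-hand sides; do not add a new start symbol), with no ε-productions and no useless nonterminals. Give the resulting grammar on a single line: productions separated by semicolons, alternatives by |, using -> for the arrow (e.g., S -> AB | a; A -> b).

S -> AZ | BD; A -> a; B -> e; C -> AB | BD | CC; D -> j; E -> CB; Z -> AZ | BD | BE | DD

No ε-productions.
After unit-elimination: S -> aZ | ej; C -> CC | ae | ej; Z -> aZ | ej | jj | eCe.
TERM: introduce A -> a, B -> e, D -> j and substitute in every rule of length ≥2.
BIN: Z -> BCB becomes Z -> BE, E -> CB.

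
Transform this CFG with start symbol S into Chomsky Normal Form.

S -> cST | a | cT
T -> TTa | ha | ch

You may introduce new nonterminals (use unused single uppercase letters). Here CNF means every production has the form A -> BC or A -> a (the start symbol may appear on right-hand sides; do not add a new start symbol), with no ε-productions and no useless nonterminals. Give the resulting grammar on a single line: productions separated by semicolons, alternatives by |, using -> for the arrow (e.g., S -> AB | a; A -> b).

No ε-productions.
No unit productions to eliminate.
TERM: introduce B -> a, A -> c, C -> h and substitute in every rule of length ≥2.
BIN: S -> AST becomes S -> AD, D -> ST; T -> TTB becomes T -> TE, E -> TB.

S -> a | AD | AT; A -> c; B -> a; C -> h; D -> ST; E -> TB; T -> AC | CB | TE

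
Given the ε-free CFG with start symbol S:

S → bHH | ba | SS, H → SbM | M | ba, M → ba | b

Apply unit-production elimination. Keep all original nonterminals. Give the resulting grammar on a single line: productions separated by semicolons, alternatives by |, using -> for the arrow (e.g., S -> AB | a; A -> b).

S -> SS | ba | bHH; H -> b | ba | SbM; M -> b | ba

Unit productions: H->M.
Unit pairs (A ⇒* B via units): (H,M).
S: inherits non-unit rules of {S} → SS | bHH | ba.
H: inherits non-unit rules of {H, M} → SbM | b | ba.
M: inherits non-unit rules of {M} → b | ba.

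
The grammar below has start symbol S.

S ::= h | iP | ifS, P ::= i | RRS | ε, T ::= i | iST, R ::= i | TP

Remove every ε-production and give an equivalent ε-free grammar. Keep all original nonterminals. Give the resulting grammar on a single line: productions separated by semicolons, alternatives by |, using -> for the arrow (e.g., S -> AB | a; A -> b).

Nullable set: {P}.
S -> iP: P nullable, giving i | iP.
Drop P -> ε.
R -> TP: P nullable, giving T | TP.
Unchanged (no nullable symbols): S -> h; S -> ifS; P -> RRS; P -> i; R -> i; T -> i; T -> iST.

S -> h | i | iP | ifS; P -> i | RRS; R -> T | i | TP; T -> i | iST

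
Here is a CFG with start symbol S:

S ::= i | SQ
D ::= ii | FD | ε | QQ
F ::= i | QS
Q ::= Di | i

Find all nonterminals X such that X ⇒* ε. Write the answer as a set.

{D}

Directly nullable (have an ε-rule): {D}.
Not nullable: F, Q, S — each has a terminal in every rule's right-hand side or depends on a non-nullable symbol.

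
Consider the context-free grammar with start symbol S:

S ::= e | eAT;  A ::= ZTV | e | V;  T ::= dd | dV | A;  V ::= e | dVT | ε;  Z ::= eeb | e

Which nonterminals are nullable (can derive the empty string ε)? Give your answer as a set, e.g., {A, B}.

{A, T, V}

Directly nullable (have an ε-rule): {V}.
A is nullable via A -> V (every symbol on the right is already known nullable).
T is nullable via T -> A (every symbol on the right is already known nullable).
Not nullable: S, Z — each has a terminal in every rule's right-hand side or depends on a non-nullable symbol.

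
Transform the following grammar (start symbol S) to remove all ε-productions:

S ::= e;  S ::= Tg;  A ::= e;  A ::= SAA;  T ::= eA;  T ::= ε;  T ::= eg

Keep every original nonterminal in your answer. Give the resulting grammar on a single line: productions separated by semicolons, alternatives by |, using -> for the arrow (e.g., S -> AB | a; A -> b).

Nullable set: {T}.
S -> Tg: T nullable, giving Tg | g.
Drop T -> ε.
Unchanged (no nullable symbols): S -> e; A -> SAA; A -> e; T -> eA; T -> eg.

S -> e | g | Tg; A -> e | SAA; T -> eA | eg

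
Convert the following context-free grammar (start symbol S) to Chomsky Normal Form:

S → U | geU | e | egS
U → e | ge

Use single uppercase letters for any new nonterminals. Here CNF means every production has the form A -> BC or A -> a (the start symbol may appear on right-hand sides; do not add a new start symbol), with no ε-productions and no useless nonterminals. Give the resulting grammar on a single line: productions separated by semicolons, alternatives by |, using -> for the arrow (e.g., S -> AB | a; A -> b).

No ε-productions.
After unit-elimination: S -> e | ge | egS | geU; U -> e | ge.
TERM: introduce A -> e, B -> g and substitute in every rule of length ≥2.
BIN: S -> ABS becomes S -> AC, C -> BS; S -> BAU becomes S -> BD, D -> AU.

S -> e | AC | BA | BD; A -> e; B -> g; C -> BS; D -> AU; U -> e | BA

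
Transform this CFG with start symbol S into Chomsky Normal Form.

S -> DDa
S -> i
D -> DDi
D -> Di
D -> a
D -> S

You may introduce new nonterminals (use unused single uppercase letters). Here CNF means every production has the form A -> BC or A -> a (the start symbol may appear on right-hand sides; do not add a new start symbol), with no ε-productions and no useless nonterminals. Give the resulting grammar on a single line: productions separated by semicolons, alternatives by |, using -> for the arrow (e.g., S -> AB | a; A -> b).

S -> i | DF; A -> a; B -> i; C -> DA; D -> a | i | DB | DC | DE; E -> DB; F -> DA

No ε-productions.
After unit-elimination: S -> i | DDa; D -> a | i | Di | DDa | DDi.
TERM: introduce A -> a, B -> i and substitute in every rule of length ≥2.
BIN: D -> DDA becomes D -> DC, C -> DA; D -> DDB becomes D -> DE, E -> DB; S -> DDA becomes S -> DF, F -> DA.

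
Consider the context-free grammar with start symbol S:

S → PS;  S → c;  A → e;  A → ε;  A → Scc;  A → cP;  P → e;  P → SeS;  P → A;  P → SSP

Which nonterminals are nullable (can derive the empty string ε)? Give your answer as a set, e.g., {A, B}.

Directly nullable (have an ε-rule): {A}.
P is nullable via P -> A (every symbol on the right is already known nullable).
Not nullable: S — each has a terminal in every rule's right-hand side or depends on a non-nullable symbol.

{A, P}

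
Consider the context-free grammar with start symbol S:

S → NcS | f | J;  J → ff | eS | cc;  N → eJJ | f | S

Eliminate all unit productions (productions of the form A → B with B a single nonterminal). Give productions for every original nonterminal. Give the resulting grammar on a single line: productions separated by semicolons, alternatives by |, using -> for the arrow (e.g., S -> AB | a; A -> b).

S -> f | cc | eS | ff | NcS; J -> cc | eS | ff; N -> f | cc | eS | ff | NcS | eJJ

Unit productions: N->S, S->J.
Unit pairs (A ⇒* B via units): (N,J), (N,S), (S,J).
S: inherits non-unit rules of {J, S} → NcS | cc | eS | f | ff.
J: inherits non-unit rules of {J} → cc | eS | ff.
N: inherits non-unit rules of {J, N, S} → NcS | cc | eJJ | eS | f | ff.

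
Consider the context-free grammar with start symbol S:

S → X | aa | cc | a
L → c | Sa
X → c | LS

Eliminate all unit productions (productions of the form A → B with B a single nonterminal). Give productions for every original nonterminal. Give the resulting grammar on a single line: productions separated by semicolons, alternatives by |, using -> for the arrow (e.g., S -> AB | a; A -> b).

S -> a | c | LS | aa | cc; L -> c | Sa; X -> c | LS

Unit productions: S->X.
Unit pairs (A ⇒* B via units): (S,X).
S: inherits non-unit rules of {S, X} → LS | a | aa | c | cc.
L: inherits non-unit rules of {L} → Sa | c.
X: inherits non-unit rules of {X} → LS | c.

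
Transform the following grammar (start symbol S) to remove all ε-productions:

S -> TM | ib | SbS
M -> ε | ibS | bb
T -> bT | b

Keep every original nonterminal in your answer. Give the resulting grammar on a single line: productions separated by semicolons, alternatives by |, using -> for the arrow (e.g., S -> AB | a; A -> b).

Nullable set: {M}.
S -> TM: M nullable, giving T | TM.
Drop M -> ε.
Unchanged (no nullable symbols): S -> SbS; S -> ib; M -> bb; M -> ibS; T -> b; T -> bT.

S -> T | TM | ib | SbS; M -> bb | ibS; T -> b | bT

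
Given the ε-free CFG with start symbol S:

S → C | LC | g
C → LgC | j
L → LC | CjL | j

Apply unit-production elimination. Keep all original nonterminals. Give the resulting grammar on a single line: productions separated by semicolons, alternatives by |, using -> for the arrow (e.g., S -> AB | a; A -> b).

S -> g | j | LC | LgC; C -> j | LgC; L -> j | LC | CjL

Unit productions: S->C.
Unit pairs (A ⇒* B via units): (S,C).
S: inherits non-unit rules of {C, S} → LC | LgC | g | j.
C: inherits non-unit rules of {C} → LgC | j.
L: inherits non-unit rules of {L} → CjL | LC | j.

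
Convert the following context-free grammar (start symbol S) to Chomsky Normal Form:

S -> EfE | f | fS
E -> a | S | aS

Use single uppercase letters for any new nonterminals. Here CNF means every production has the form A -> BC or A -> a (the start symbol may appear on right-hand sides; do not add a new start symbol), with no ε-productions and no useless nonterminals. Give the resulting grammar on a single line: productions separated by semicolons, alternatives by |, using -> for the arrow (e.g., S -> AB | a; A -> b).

S -> f | AS | ED; A -> f; B -> a; C -> AE; D -> AE; E -> a | f | AS | BS | EC

No ε-productions.
After unit-elimination: S -> f | fS | EfE; E -> a | f | aS | fS | EfE.
TERM: introduce B -> a, A -> f and substitute in every rule of length ≥2.
BIN: E -> EAE becomes E -> EC, C -> AE; S -> EAE becomes S -> ED, D -> AE.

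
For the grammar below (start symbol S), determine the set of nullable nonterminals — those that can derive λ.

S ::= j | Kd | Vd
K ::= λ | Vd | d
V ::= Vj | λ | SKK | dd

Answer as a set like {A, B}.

{K, V}

Directly nullable (have an ε-rule): {K, V}.
Not nullable: S — each has a terminal in every rule's right-hand side or depends on a non-nullable symbol.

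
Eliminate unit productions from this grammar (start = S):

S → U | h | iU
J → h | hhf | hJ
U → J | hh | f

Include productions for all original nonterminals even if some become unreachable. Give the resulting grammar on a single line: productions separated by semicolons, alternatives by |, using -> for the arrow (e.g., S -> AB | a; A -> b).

Unit productions: S->U, U->J.
Unit pairs (A ⇒* B via units): (S,J), (S,U), (U,J).
S: inherits non-unit rules of {J, S, U} → f | h | hJ | hh | hhf | iU.
J: inherits non-unit rules of {J} → h | hJ | hhf.
U: inherits non-unit rules of {J, U} → f | h | hJ | hh | hhf.

S -> f | h | hJ | hh | iU | hhf; J -> h | hJ | hhf; U -> f | h | hJ | hh | hhf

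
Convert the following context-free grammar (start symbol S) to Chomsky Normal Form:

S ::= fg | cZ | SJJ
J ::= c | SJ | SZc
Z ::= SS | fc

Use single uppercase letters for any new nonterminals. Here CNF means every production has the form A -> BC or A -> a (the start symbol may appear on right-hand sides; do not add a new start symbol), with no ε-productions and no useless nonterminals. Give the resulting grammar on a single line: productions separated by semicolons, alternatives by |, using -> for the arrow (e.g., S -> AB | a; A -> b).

S -> AZ | BC | SE; A -> c; B -> f; C -> g; D -> ZA; E -> JJ; J -> c | SD | SJ; Z -> BA | SS

No ε-productions.
No unit productions to eliminate.
TERM: introduce A -> c, B -> f, C -> g and substitute in every rule of length ≥2.
BIN: J -> SZA becomes J -> SD, D -> ZA; S -> SJJ becomes S -> SE, E -> JJ.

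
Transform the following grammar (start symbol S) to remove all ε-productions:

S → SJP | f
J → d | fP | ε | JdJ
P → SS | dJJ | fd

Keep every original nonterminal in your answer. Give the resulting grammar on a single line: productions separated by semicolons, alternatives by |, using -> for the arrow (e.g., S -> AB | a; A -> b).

Nullable set: {J}.
S -> SJP: J nullable, giving SJP | SP.
Drop J -> ε.
J -> JdJ: J, J nullable, giving Jd | JdJ | d | dJ.
P -> dJJ: J, J nullable, giving d | dJ | dJJ.
Unchanged (no nullable symbols): S -> f; J -> d; J -> fP; P -> SS; P -> fd.

S -> f | SP | SJP; J -> d | Jd | dJ | fP | JdJ; P -> d | SS | dJ | fd | dJJ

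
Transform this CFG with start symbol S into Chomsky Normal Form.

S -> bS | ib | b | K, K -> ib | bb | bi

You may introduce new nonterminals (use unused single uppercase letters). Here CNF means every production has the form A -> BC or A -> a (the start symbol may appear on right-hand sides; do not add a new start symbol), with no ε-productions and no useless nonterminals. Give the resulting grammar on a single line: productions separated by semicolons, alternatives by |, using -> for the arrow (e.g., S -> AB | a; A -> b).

No ε-productions.
After unit-elimination: S -> b | bS | bb | bi | ib; K -> bb | bi | ib.
TERM: introduce A -> b, B -> i and substitute in every rule of length ≥2.
Drop unreachable/unproductive: K.

S -> b | AA | AB | AS | BA; A -> b; B -> i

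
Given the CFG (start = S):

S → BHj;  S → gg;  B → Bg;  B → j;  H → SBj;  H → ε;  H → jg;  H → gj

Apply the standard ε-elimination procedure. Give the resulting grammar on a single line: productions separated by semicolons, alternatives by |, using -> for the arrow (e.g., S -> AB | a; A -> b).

Nullable set: {H}.
S -> BHj: H nullable, giving BHj | Bj.
Drop H -> ε.
Unchanged (no nullable symbols): S -> gg; B -> Bg; B -> j; H -> SBj; H -> gj; H -> jg.

S -> Bj | gg | BHj; B -> j | Bg; H -> gj | jg | SBj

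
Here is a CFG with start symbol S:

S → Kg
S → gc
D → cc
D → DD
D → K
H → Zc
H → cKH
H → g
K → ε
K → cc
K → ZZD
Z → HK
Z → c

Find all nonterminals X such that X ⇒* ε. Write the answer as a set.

Directly nullable (have an ε-rule): {K}.
D is nullable via D -> K (every symbol on the right is already known nullable).
Not nullable: H, S, Z — each has a terminal in every rule's right-hand side or depends on a non-nullable symbol.

{D, K}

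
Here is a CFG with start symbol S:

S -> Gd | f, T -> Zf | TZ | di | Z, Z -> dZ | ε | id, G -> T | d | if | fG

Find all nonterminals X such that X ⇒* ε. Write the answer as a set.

{G, T, Z}

Directly nullable (have an ε-rule): {Z}.
T is nullable via T -> Z (every symbol on the right is already known nullable).
G is nullable via G -> T (every symbol on the right is already known nullable).
Not nullable: S — each has a terminal in every rule's right-hand side or depends on a non-nullable symbol.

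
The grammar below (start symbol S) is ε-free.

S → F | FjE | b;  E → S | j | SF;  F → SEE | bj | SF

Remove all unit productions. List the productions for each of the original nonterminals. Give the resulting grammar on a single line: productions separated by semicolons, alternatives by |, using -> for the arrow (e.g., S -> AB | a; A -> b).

Unit productions: E->S, S->F.
Unit pairs (A ⇒* B via units): (E,F), (E,S), (S,F).
S: inherits non-unit rules of {F, S} → FjE | SEE | SF | b | bj.
E: inherits non-unit rules of {E, F, S} → FjE | SEE | SF | b | bj | j.
F: inherits non-unit rules of {F} → SEE | SF | bj.

S -> b | SF | bj | FjE | SEE; E -> b | j | SF | bj | FjE | SEE; F -> SF | bj | SEE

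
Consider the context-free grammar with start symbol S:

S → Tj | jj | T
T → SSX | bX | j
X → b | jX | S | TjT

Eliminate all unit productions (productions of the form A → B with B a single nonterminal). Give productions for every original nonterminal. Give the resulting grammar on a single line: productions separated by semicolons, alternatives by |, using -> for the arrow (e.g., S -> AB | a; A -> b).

Unit productions: S->T, X->S.
Unit pairs (A ⇒* B via units): (S,T), (X,S), (X,T).
S: inherits non-unit rules of {S, T} → SSX | Tj | bX | j | jj.
T: inherits non-unit rules of {T} → SSX | bX | j.
X: inherits non-unit rules of {S, T, X} → SSX | Tj | TjT | b | bX | j | jX | jj.

S -> j | Tj | bX | jj | SSX; T -> j | bX | SSX; X -> b | j | Tj | bX | jX | jj | SSX | TjT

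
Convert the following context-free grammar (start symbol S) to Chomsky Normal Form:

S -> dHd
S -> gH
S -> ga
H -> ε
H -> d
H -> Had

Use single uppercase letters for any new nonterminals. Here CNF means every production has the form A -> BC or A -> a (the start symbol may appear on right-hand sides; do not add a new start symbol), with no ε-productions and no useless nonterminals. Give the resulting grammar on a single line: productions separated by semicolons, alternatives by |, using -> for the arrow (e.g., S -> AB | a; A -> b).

Nullable: {H}; after ε-elimination: S -> g | dd | gH | ga | dHd; H -> d | ad | Had.
No unit productions to eliminate.
TERM: introduce A -> a, B -> d, C -> g and substitute in every rule of length ≥2.
BIN: H -> HAB becomes H -> HD, D -> AB; S -> BHB becomes S -> BE, E -> HB.

S -> g | BB | BE | CA | CH; A -> a; B -> d; C -> g; D -> AB; E -> HB; H -> d | AB | HD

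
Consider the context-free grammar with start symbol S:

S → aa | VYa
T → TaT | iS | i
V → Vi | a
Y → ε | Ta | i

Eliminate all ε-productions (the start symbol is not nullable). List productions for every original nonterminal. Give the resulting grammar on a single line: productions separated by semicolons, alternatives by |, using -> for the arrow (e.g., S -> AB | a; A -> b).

Nullable set: {Y}.
S -> VYa: Y nullable, giving VYa | Va.
Drop Y -> ε.
Unchanged (no nullable symbols): S -> aa; T -> TaT; T -> i; T -> iS; V -> Vi; V -> a; Y -> Ta; Y -> i.

S -> Va | aa | VYa; T -> i | iS | TaT; V -> a | Vi; Y -> i | Ta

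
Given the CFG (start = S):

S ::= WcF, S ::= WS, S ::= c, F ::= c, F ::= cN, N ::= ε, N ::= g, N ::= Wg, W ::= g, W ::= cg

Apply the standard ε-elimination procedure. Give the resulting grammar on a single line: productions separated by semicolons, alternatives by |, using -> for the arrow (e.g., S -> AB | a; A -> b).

S -> c | WS | WcF; F -> c | cN; N -> g | Wg; W -> g | cg

Nullable set: {N}.
F -> cN: N nullable, giving c | cN.
Drop N -> ε.
Unchanged (no nullable symbols): S -> WS; S -> WcF; S -> c; F -> c; N -> Wg; N -> g; W -> cg; W -> g.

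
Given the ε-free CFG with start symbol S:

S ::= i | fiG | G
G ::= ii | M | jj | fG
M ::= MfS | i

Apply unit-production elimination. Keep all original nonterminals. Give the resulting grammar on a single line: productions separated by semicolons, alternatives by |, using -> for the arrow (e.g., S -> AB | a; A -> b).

S -> i | fG | ii | jj | MfS | fiG; G -> i | fG | ii | jj | MfS; M -> i | MfS

Unit productions: G->M, S->G.
Unit pairs (A ⇒* B via units): (G,M), (S,G), (S,M).
S: inherits non-unit rules of {G, M, S} → MfS | fG | fiG | i | ii | jj.
G: inherits non-unit rules of {G, M} → MfS | fG | i | ii | jj.
M: inherits non-unit rules of {M} → MfS | i.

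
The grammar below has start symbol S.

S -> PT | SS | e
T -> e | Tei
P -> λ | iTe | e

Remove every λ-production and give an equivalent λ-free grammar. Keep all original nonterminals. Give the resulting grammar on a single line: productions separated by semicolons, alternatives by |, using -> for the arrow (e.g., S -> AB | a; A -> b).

Nullable set: {P}.
S -> PT: P nullable, giving PT | T.
Drop P -> λ.
Unchanged (no nullable symbols): S -> SS; S -> e; P -> e; P -> iTe; T -> Tei; T -> e.

S -> T | e | PT | SS; P -> e | iTe; T -> e | Tei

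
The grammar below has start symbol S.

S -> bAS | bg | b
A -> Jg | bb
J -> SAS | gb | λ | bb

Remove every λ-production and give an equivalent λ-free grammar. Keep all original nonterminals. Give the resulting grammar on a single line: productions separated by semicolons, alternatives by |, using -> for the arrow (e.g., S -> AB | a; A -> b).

S -> b | bg | bAS; A -> g | Jg | bb; J -> bb | gb | SAS

Nullable set: {J}.
A -> Jg: J nullable, giving Jg | g.
Drop J -> λ.
Unchanged (no nullable symbols): S -> b; S -> bAS; S -> bg; A -> bb; J -> SAS; J -> bb; J -> gb.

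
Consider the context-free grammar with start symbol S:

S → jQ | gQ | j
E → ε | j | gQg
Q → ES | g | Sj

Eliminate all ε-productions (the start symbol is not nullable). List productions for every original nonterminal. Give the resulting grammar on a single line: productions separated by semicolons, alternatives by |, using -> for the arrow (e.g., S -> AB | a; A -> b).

Nullable set: {E}.
Drop E -> ε.
Q -> ES: E nullable, giving ES | S.
Unchanged (no nullable symbols): S -> gQ; S -> j; S -> jQ; E -> gQg; E -> j; Q -> Sj; Q -> g.

S -> j | gQ | jQ; E -> j | gQg; Q -> S | g | ES | Sj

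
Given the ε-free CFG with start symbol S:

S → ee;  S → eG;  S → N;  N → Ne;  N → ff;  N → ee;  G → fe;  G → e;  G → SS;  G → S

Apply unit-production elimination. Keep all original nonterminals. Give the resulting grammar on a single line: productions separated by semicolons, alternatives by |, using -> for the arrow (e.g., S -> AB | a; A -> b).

Unit productions: G->S, S->N.
Unit pairs (A ⇒* B via units): (G,N), (G,S), (S,N).
S: inherits non-unit rules of {N, S} → Ne | eG | ee | ff.
G: inherits non-unit rules of {G, N, S} → Ne | SS | e | eG | ee | fe | ff.
N: inherits non-unit rules of {N} → Ne | ee | ff.

S -> Ne | eG | ee | ff; G -> e | Ne | SS | eG | ee | fe | ff; N -> Ne | ee | ff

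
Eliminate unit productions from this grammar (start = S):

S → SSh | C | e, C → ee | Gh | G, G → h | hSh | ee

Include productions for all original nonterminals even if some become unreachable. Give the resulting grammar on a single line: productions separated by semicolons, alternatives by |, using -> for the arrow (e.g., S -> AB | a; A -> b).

S -> e | h | Gh | ee | SSh | hSh; C -> h | Gh | ee | hSh; G -> h | ee | hSh

Unit productions: C->G, S->C.
Unit pairs (A ⇒* B via units): (C,G), (S,C), (S,G).
S: inherits non-unit rules of {C, G, S} → Gh | SSh | e | ee | h | hSh.
C: inherits non-unit rules of {C, G} → Gh | ee | h | hSh.
G: inherits non-unit rules of {G} → ee | h | hSh.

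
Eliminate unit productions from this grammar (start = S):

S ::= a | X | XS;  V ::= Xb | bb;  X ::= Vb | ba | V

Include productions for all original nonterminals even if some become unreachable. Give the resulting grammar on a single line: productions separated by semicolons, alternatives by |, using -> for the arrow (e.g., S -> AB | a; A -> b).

Unit productions: S->X, X->V.
Unit pairs (A ⇒* B via units): (S,V), (S,X), (X,V).
S: inherits non-unit rules of {S, V, X} → Vb | XS | Xb | a | ba | bb.
V: inherits non-unit rules of {V} → Xb | bb.
X: inherits non-unit rules of {V, X} → Vb | Xb | ba | bb.

S -> a | Vb | XS | Xb | ba | bb; V -> Xb | bb; X -> Vb | Xb | ba | bb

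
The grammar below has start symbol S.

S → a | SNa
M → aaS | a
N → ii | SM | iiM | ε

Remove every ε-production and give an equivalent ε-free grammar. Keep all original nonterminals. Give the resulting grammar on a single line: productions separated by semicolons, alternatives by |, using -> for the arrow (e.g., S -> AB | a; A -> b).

Nullable set: {N}.
S -> SNa: N nullable, giving SNa | Sa.
Drop N -> ε.
Unchanged (no nullable symbols): S -> a; M -> a; M -> aaS; N -> SM; N -> ii; N -> iiM.

S -> a | Sa | SNa; M -> a | aaS; N -> SM | ii | iiM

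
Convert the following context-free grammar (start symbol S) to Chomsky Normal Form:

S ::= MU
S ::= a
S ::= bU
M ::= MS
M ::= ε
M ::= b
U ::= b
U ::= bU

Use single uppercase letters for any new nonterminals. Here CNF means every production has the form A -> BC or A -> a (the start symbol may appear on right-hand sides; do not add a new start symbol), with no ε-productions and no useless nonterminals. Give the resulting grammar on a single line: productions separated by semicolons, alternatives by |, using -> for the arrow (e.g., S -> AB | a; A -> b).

Nullable: {M}; after ε-elimination: S -> U | a | MU | bU; M -> S | b | MS; U -> b | bU.
After unit-elimination: S -> a | b | MU | bU; M -> a | b | MS | MU | bU; U -> b | bU.
TERM: introduce A -> b and substitute in every rule of length ≥2.

S -> a | b | AU | MU; A -> b; M -> a | b | AU | MS | MU; U -> b | AU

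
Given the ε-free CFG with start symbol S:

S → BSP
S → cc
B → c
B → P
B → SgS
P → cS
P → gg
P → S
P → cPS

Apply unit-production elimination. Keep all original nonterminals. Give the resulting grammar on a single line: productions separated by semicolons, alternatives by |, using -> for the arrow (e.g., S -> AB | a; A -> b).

Unit productions: B->P, P->S.
Unit pairs (A ⇒* B via units): (B,P), (B,S), (P,S).
S: inherits non-unit rules of {S} → BSP | cc.
B: inherits non-unit rules of {B, P, S} → BSP | SgS | c | cPS | cS | cc | gg.
P: inherits non-unit rules of {P, S} → BSP | cPS | cS | cc | gg.

S -> cc | BSP; B -> c | cS | cc | gg | BSP | SgS | cPS; P -> cS | cc | gg | BSP | cPS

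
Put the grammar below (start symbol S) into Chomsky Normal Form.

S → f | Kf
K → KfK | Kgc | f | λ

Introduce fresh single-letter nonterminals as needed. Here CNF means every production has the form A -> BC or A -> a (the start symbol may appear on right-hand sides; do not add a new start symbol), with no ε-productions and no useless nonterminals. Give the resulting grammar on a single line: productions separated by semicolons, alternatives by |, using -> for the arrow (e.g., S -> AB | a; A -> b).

Nullable: {K}; after ε-elimination: S -> f | Kf; K -> f | Kf | fK | gc | KfK | Kgc.
No unit productions to eliminate.
TERM: introduce C -> c, A -> f, B -> g and substitute in every rule of length ≥2.
BIN: K -> KAK becomes K -> KD, D -> AK; K -> KBC becomes K -> KE, E -> BC.

S -> f | KA; A -> f; B -> g; C -> c; D -> AK; E -> BC; K -> f | AK | BC | KA | KD | KE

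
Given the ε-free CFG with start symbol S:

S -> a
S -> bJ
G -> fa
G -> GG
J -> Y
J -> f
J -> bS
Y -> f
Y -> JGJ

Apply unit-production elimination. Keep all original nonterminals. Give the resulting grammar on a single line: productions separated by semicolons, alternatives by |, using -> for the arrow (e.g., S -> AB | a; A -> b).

Unit productions: J->Y.
Unit pairs (A ⇒* B via units): (J,Y).
S: inherits non-unit rules of {S} → a | bJ.
G: inherits non-unit rules of {G} → GG | fa.
J: inherits non-unit rules of {J, Y} → JGJ | bS | f.
Y: inherits non-unit rules of {Y} → JGJ | f.

S -> a | bJ; G -> GG | fa; J -> f | bS | JGJ; Y -> f | JGJ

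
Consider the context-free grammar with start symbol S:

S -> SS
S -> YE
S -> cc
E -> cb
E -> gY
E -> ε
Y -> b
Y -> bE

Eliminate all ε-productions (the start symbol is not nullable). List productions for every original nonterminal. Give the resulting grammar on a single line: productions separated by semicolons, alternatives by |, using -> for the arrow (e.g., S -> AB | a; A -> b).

S -> Y | SS | YE | cc; E -> cb | gY; Y -> b | bE

Nullable set: {E}.
S -> YE: E nullable, giving Y | YE.
Drop E -> ε.
Y -> bE: E nullable, giving b | bE.
Unchanged (no nullable symbols): S -> SS; S -> cc; E -> cb; E -> gY; Y -> b.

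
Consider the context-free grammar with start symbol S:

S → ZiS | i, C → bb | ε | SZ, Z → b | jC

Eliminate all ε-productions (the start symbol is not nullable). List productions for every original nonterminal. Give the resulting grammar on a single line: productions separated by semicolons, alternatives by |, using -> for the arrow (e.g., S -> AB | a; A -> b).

Nullable set: {C}.
Drop C -> ε.
Z -> jC: C nullable, giving j | jC.
Unchanged (no nullable symbols): S -> ZiS; S -> i; C -> SZ; C -> bb; Z -> b.

S -> i | ZiS; C -> SZ | bb; Z -> b | j | jC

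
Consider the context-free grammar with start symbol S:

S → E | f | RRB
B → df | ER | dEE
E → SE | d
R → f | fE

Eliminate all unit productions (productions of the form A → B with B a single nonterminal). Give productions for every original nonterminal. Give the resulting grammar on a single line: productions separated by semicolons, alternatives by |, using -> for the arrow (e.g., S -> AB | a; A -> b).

Unit productions: S->E.
Unit pairs (A ⇒* B via units): (S,E).
S: inherits non-unit rules of {E, S} → RRB | SE | d | f.
B: inherits non-unit rules of {B} → ER | dEE | df.
E: inherits non-unit rules of {E} → SE | d.
R: inherits non-unit rules of {R} → f | fE.

S -> d | f | SE | RRB; B -> ER | df | dEE; E -> d | SE; R -> f | fE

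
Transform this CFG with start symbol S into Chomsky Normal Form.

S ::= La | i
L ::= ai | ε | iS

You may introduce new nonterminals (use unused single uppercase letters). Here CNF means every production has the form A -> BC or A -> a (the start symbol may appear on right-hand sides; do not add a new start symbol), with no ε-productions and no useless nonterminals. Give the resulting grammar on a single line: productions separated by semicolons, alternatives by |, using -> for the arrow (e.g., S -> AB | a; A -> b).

Nullable: {L}; after ε-elimination: S -> a | i | La; L -> ai | iS.
No unit productions to eliminate.
TERM: introduce A -> a, B -> i and substitute in every rule of length ≥2.

S -> a | i | LA; A -> a; B -> i; L -> AB | BS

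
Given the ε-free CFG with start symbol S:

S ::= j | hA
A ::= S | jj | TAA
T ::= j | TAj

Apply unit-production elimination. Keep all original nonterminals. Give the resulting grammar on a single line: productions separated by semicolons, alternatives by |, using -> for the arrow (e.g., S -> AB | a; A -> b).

Unit productions: A->S.
Unit pairs (A ⇒* B via units): (A,S).
S: inherits non-unit rules of {S} → hA | j.
A: inherits non-unit rules of {A, S} → TAA | hA | j | jj.
T: inherits non-unit rules of {T} → TAj | j.

S -> j | hA; A -> j | hA | jj | TAA; T -> j | TAj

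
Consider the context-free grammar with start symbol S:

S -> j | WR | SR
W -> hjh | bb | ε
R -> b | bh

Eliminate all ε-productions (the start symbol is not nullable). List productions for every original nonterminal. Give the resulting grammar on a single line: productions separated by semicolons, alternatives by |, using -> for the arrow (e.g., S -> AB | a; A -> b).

Nullable set: {W}.
S -> WR: W nullable, giving R | WR.
Drop W -> ε.
Unchanged (no nullable symbols): S -> SR; S -> j; R -> b; R -> bh; W -> bb; W -> hjh.

S -> R | j | SR | WR; R -> b | bh; W -> bb | hjh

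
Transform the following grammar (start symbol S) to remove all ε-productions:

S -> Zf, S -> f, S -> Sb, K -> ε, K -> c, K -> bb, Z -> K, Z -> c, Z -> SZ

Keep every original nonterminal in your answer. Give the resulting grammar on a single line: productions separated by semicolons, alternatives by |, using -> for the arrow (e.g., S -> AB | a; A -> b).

S -> f | Sb | Zf; K -> c | bb; Z -> K | S | c | SZ

Nullable set: {K, Z}.
S -> Zf: Z nullable, giving Zf | f.
Drop K -> ε.
Z -> K: K nullable, giving K.
Z -> SZ: Z nullable, giving S | SZ.
Unchanged (no nullable symbols): S -> Sb; S -> f; K -> bb; K -> c; Z -> c.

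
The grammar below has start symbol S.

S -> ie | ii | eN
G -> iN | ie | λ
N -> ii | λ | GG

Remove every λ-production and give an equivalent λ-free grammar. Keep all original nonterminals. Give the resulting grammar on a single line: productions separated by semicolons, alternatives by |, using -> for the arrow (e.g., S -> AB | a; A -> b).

S -> e | eN | ie | ii; G -> i | iN | ie; N -> G | GG | ii

Nullable set: {G, N}.
S -> eN: N nullable, giving e | eN.
Drop G -> λ.
G -> iN: N nullable, giving i | iN.
Drop N -> λ.
N -> GG: G, G nullable, giving G | GG.
Unchanged (no nullable symbols): S -> ie; S -> ii; G -> ie; N -> ii.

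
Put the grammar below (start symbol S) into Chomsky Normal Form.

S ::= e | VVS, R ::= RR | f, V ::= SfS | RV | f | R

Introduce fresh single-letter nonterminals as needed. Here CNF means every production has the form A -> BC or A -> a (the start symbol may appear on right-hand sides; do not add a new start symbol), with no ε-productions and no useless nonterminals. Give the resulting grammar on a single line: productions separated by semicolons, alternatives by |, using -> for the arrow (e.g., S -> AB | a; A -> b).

S -> e | VB; A -> f; B -> VS; C -> AS; R -> f | RR; V -> f | RR | RV | SC

No ε-productions.
After unit-elimination: S -> e | VVS; R -> f | RR; V -> f | RR | RV | SfS.
TERM: introduce A -> f and substitute in every rule of length ≥2.
BIN: S -> VVS becomes S -> VB, B -> VS; V -> SAS becomes V -> SC, C -> AS.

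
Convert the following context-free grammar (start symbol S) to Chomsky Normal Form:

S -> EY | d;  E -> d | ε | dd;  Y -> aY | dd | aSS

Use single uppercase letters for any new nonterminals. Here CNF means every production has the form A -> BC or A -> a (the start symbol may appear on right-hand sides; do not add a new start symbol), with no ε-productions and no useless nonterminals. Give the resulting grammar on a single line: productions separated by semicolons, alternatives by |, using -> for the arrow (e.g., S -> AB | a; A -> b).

Nullable: {E}; after ε-elimination: S -> Y | d | EY; E -> d | dd; Y -> aY | dd | aSS.
After unit-elimination: S -> d | EY | aY | dd | aSS; E -> d | dd; Y -> aY | dd | aSS.
TERM: introduce B -> a, A -> d and substitute in every rule of length ≥2.
BIN: S -> BSS becomes S -> BC, C -> SS; Y -> BSS becomes Y -> BD, D -> SS.

S -> d | AA | BC | BY | EY; A -> d; B -> a; C -> SS; D -> SS; E -> d | AA; Y -> AA | BD | BY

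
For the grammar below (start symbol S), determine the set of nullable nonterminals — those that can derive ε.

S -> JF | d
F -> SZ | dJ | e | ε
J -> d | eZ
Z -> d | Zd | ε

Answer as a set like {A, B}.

Directly nullable (have an ε-rule): {F, Z}.
Not nullable: J, S — each has a terminal in every rule's right-hand side or depends on a non-nullable symbol.

{F, Z}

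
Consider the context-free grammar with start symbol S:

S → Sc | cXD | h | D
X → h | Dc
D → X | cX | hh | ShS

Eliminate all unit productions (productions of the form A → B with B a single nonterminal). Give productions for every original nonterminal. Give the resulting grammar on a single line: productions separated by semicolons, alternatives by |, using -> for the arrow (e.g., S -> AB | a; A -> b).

S -> h | Dc | Sc | cX | hh | ShS | cXD; D -> h | Dc | cX | hh | ShS; X -> h | Dc

Unit productions: D->X, S->D.
Unit pairs (A ⇒* B via units): (D,X), (S,D), (S,X).
S: inherits non-unit rules of {D, S, X} → Dc | Sc | ShS | cX | cXD | h | hh.
D: inherits non-unit rules of {D, X} → Dc | ShS | cX | h | hh.
X: inherits non-unit rules of {X} → Dc | h.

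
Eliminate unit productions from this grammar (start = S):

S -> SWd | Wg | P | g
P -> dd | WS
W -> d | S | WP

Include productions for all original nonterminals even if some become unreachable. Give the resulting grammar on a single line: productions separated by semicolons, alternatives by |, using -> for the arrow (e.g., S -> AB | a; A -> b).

S -> g | WS | Wg | dd | SWd; P -> WS | dd; W -> d | g | WP | WS | Wg | dd | SWd

Unit productions: S->P, W->S.
Unit pairs (A ⇒* B via units): (S,P), (W,P), (W,S).
S: inherits non-unit rules of {P, S} → SWd | WS | Wg | dd | g.
P: inherits non-unit rules of {P} → WS | dd.
W: inherits non-unit rules of {P, S, W} → SWd | WP | WS | Wg | d | dd | g.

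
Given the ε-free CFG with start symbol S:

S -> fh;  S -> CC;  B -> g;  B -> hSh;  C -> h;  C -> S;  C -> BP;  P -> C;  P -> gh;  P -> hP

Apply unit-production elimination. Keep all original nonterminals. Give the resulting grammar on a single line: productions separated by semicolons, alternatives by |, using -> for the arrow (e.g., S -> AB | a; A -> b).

Unit productions: C->S, P->C.
Unit pairs (A ⇒* B via units): (C,S), (P,C), (P,S).
S: inherits non-unit rules of {S} → CC | fh.
B: inherits non-unit rules of {B} → g | hSh.
C: inherits non-unit rules of {C, S} → BP | CC | fh | h.
P: inherits non-unit rules of {C, P, S} → BP | CC | fh | gh | h | hP.

S -> CC | fh; B -> g | hSh; C -> h | BP | CC | fh; P -> h | BP | CC | fh | gh | hP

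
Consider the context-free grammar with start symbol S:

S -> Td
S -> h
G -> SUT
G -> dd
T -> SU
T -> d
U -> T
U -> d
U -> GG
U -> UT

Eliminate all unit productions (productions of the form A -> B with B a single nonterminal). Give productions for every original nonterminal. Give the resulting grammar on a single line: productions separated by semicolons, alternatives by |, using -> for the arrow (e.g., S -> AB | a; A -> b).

S -> h | Td; G -> dd | SUT; T -> d | SU; U -> d | GG | SU | UT

Unit productions: U->T.
Unit pairs (A ⇒* B via units): (U,T).
S: inherits non-unit rules of {S} → Td | h.
G: inherits non-unit rules of {G} → SUT | dd.
T: inherits non-unit rules of {T} → SU | d.
U: inherits non-unit rules of {T, U} → GG | SU | UT | d.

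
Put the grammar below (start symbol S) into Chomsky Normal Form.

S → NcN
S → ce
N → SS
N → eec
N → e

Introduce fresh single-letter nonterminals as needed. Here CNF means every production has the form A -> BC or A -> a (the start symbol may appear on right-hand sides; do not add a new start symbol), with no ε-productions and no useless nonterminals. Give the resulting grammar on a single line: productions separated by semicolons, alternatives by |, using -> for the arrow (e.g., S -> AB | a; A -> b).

S -> BA | ND; A -> e; B -> c; C -> AB; D -> BN; N -> e | AC | SS

No ε-productions.
No unit productions to eliminate.
TERM: introduce B -> c, A -> e and substitute in every rule of length ≥2.
BIN: N -> AAB becomes N -> AC, C -> AB; S -> NBN becomes S -> ND, D -> BN.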